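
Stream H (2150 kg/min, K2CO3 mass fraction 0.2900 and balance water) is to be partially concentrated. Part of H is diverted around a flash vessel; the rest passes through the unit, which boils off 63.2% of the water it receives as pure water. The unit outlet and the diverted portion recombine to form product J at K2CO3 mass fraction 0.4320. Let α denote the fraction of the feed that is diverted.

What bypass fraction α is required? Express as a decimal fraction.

All 2150×0.290 = 623.5 kg/min of K2CO3 reaches J, so J = 623.5/0.432 = 1443.3 kg/min and vapour = 706.71 kg/min.
The evaporator receives (1−α)·2150 of feed at 0.710 water and removes 0.632 of that water:
0.632×0.710×(1−α)×2150 = 706.71
(1−α) = 706.71/964.75 = 0.7325;  α = 0.2675.

0.267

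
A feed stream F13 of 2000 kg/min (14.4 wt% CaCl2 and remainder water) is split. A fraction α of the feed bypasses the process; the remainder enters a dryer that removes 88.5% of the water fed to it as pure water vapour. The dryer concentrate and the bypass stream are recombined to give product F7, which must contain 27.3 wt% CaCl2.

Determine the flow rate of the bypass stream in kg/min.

752.5 kg/min

All 2000×0.144 = 288 kg/min of CaCl2 reaches F7, so F7 = 288/0.273 = 1054.9 kg/min and vapour = 945.05 kg/min.
The evaporator receives (1−α)·2000 of feed at 0.856 water and removes 0.885 of that water:
0.885×0.856×(1−α)×2000 = 945.05
(1−α) = 945.05/1515.1 = 0.6237;  α = 0.3763.
Bypass flow = 0.3763×2000 = 752.5 kg/min.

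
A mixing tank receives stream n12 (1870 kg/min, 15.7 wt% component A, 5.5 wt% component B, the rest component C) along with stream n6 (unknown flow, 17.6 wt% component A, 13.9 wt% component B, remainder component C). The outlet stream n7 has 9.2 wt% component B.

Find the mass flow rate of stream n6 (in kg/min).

1472 kg/min

Let n6 be the unknown flow. Total out = 1870 + n6.
component B balance: 102.85 + 0.139·n6 = 0.092·(1870 + n6)
(0.139 − 0.092)·n6 = 0.092×1870 − 102.85 = 69.19
n6 = 69.19 / 0.047 = 1472.1 kg/min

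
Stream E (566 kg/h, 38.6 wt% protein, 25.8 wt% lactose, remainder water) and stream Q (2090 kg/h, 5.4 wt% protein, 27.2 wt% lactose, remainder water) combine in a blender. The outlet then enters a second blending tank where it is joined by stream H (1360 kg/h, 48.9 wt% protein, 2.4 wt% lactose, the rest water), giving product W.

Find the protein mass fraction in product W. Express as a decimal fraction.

Overall, product flow = 4016 kg/h.
protein in = 566×0.386 + 2090×0.054 + 1360×0.489 = 996.38 kg/h.
protein fraction in W = 0.248.

0.248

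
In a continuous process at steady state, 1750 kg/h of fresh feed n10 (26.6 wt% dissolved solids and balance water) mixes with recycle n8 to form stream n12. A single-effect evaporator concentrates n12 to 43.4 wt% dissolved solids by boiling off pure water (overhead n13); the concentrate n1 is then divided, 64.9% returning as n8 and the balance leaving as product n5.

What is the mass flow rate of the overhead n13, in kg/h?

Overall dissolved solids balance (none leaves overhead): dissolved solids in fresh feed = dissolved solids in product, i.e. 1750×0.266 = (1−0.649)·n1·0.434.
n1 = 465.5/(0.434×0.351) = 3055.8 kg/h.
Recycle n8 = 0.649×3055.8 = 1983.2 kg/h.
Combined feed n12 = 1750 + 1983.2 = 3733.2 kg/h.
Overhead n13 = n12 − n1 = 3733.2 − 3055.8 = 677.42 kg/h.

677.4 kg/h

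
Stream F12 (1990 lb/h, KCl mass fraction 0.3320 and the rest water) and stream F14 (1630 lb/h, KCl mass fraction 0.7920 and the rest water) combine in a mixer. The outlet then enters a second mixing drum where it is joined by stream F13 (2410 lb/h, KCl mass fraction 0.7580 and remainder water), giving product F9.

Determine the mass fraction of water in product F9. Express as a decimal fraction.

0.3734

Overall, product flow = 6030 lb/h.
water in = 1990×0.668 + 1630×0.208 + 2410×0.242 = 2251.6 lb/h.
water fraction in F9 = 0.3734.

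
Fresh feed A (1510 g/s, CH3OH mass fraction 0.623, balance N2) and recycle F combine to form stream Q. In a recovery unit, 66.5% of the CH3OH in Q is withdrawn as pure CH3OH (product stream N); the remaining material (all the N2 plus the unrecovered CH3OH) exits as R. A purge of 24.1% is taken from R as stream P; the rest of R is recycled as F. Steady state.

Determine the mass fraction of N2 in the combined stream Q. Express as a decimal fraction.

N2 enters only via A and leaves only via the purge: 1510×0.377 = 0.241×(N2 in R), and the recovery unit passes all N2, so N2 in Q = N2 in R = 2362.1 g/s.
CH3OH in Q: m_A = 1510×0.623 + (1−0.241)·(1−0.665)·m_A, so m_A = 940.73/0.7457 = 1261.5 g/s.
Q = 1261.5 + 2362.1 = 3623.6 g/s.
N2 fraction in Q = 2362.1/3623.6 = 0.652.

0.652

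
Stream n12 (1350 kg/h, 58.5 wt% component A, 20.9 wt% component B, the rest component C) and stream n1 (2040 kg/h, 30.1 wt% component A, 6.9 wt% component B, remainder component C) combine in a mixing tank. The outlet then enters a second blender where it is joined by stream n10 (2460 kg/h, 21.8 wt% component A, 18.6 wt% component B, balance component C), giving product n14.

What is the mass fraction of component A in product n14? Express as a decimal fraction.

Overall, product flow = 5850 kg/h.
component A in = 1350×0.585 + 2040×0.301 + 2460×0.218 = 1940.1 kg/h.
component A fraction in n14 = 0.332.

0.332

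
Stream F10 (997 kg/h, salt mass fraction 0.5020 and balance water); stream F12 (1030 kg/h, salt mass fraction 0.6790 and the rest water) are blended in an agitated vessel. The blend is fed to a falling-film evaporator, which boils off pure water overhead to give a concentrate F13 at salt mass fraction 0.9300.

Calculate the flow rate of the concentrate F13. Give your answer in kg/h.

salt entering = 997×0.502 + 1030×0.679 = 1199.9 kg/h.
All salt reports to F13, so F13 = 1199.9/0.930 = 1290.2 kg/h.

1290 kg/h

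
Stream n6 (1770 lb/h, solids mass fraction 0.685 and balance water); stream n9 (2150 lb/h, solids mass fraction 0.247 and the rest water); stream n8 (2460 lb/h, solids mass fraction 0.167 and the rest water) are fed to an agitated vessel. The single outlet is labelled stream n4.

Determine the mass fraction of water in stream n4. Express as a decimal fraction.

0.662

Total flow out = 1770 + 2150 + 2460 = 6380 lb/h.
water in = 1770×0.315 + 2150×0.753 + 2460×0.833 = 4225.7 lb/h.
water mass fraction in n4 = 4225.7/6380 = 0.662.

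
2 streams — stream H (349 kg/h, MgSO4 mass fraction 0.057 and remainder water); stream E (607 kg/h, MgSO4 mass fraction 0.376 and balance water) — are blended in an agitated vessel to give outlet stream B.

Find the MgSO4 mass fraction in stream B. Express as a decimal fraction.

Total flow out = 349 + 607 = 956 kg/h.
MgSO4 in = 349×0.057 + 607×0.376 = 248.12 kg/h.
MgSO4 mass fraction in B = 248.12/956 = 0.260.

0.260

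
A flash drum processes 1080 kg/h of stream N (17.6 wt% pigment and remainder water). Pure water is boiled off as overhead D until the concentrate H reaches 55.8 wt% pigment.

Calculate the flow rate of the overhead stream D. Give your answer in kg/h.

pigment is conserved: 1080×0.176 = 190.08 kg/h all reports to the concentrate.
Concentrate = 190.08/(target fraction) = 340.65 kg/h.
Overhead = 1080 − 340.65 = 739.35 kg/h.

739.4 kg/h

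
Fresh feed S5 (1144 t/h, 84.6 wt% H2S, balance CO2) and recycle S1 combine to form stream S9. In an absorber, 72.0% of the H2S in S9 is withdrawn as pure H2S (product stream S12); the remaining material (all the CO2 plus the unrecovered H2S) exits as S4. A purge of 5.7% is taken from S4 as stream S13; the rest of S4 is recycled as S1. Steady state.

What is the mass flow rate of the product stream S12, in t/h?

946.8 t/h

H2S in S9: m_A = 1144×0.846 + (1−0.057)·(1−0.720)·m_A, so m_A = 967.82/0.7360 = 1315 t/h.
Product S12 = 0.720×1315 = 946.84 t/h.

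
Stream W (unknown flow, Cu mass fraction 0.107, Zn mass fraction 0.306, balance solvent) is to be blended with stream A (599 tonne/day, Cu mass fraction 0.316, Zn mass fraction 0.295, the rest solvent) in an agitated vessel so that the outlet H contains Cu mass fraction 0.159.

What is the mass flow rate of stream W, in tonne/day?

Let W be the unknown flow. Total out = 599 + W.
Cu balance: 189.28 + 0.107·W = 0.159·(599 + W)
(0.107 − 0.159)·W = 0.159×599 − 189.28 = -94.043
W = -94.043 / -0.052 = 1808.5 tonne/day

1809 tonne/day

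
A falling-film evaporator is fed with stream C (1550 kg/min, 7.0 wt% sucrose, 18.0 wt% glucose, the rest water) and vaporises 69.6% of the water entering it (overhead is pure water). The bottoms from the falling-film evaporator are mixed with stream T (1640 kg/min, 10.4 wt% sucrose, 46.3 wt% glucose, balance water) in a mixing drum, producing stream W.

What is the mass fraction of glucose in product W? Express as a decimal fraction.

Vapour removed = 0.696×0.750×1550 = 809.1 kg/min; concentrate = 740.9 kg/min.
glucose reaching the mixer = 279 (from concentrate) + 1640×0.463 = 1038.3 kg/min.
Product flow = 740.9 + 1640 = 2380.9 kg/min; glucose fraction = 0.4361.

0.4361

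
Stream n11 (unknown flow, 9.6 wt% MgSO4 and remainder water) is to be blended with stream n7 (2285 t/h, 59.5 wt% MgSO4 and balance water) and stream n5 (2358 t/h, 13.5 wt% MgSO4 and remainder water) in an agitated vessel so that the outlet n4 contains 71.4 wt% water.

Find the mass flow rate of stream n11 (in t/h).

Let n11 be the unknown flow. Total out = 4643 + n11.
water balance: 2965.1 + 0.904·n11 = 0.714·(4643 + n11)
(0.904 − 0.714)·n11 = 0.714×4643 − 2965.1 = 350.01
n11 = 350.01 / 0.190 = 1842.1 t/h

1842 t/h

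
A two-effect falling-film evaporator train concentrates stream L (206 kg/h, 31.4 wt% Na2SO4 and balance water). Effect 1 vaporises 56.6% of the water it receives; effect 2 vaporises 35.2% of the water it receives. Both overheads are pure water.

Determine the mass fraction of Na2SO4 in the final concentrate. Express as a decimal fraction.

0.6194

water in feed = 206×0.686 = 141.32 kg/h.
After stage 1: water left = (1−0.566)×141.32 = 61.331; stream total = 126.02 kg/h.
After stage 2: water left = (1−0.352)×61.331 = 39.743; final concentrate = 104.43 kg/h.
Na2SO4 fraction = 64.684/104.43 = 0.6194.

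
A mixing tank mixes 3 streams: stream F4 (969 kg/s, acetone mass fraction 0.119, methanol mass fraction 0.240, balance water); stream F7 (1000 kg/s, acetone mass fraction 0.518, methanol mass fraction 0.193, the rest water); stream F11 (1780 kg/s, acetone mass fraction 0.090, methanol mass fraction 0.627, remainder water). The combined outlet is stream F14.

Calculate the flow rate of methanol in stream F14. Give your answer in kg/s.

1542 kg/s

methanol out = methanol in = 969×0.240 + 1000×0.193 + 1780×0.627 = 1541.6 kg/s.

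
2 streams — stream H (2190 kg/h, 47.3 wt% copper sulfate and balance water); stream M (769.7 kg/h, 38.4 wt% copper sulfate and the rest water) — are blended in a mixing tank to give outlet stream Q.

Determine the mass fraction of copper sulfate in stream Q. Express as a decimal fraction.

Total flow out = 2190 + 769.7 = 2959.7 kg/h.
copper sulfate in = 2190×0.473 + 769.7×0.384 = 1331.4 kg/h.
copper sulfate mass fraction in Q = 1331.4/2959.7 = 0.4499.

0.4499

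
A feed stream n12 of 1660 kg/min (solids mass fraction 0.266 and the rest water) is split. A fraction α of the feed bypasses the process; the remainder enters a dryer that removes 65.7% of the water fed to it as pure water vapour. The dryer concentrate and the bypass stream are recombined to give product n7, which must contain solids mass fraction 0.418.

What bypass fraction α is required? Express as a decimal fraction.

0.246

All 1660×0.266 = 441.56 kg/min of solids reaches n7, so n7 = 441.56/0.418 = 1056.4 kg/min and vapour = 603.64 kg/min.
The evaporator receives (1−α)·1660 of feed at 0.734 water and removes 0.657 of that water:
0.657×0.734×(1−α)×1660 = 603.64
(1−α) = 603.64/800.52 = 0.7541;  α = 0.2459.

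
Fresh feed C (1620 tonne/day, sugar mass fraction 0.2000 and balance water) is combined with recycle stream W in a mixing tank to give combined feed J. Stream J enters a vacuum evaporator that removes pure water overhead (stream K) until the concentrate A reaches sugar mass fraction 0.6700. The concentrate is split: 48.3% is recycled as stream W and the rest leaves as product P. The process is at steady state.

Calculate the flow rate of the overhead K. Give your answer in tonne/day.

Overall sugar balance (none leaves overhead): sugar in fresh feed = sugar in product, i.e. 1620×0.200 = (1−0.483)·A·0.670.
A = 324/(0.670×0.517) = 935.36 tonne/day.
Recycle W = 0.483×935.36 = 451.78 tonne/day.
Combined feed J = 1620 + 451.78 = 2071.8 tonne/day.
Overhead K = J − A = 2071.8 − 935.36 = 1136.4 tonne/day.

1136 tonne/day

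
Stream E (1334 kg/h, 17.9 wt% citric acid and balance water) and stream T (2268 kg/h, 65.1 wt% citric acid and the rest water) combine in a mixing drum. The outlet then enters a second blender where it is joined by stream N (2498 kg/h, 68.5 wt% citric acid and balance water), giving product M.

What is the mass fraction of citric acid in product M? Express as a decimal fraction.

0.562

Overall, product flow = 6100 kg/h.
citric acid in = 1334×0.179 + 2268×0.651 + 2498×0.685 = 3426.4 kg/h.
citric acid fraction in M = 0.562.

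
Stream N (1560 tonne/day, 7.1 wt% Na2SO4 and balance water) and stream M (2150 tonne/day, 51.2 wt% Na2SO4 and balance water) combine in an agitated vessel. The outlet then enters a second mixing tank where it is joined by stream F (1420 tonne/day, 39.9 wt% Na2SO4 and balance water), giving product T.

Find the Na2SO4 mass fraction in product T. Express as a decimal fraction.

Overall, product flow = 5130 tonne/day.
Na2SO4 in = 1560×0.071 + 2150×0.512 + 1420×0.399 = 1778.1 tonne/day.
Na2SO4 fraction in T = 0.347.

0.347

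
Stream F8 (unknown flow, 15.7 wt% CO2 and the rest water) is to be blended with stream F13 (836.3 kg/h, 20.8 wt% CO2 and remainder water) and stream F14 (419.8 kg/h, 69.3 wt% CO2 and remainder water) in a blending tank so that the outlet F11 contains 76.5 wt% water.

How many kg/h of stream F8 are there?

Let F8 be the unknown flow. Total out = 1256.1 + F8.
water balance: 791.23 + 0.843·F8 = 0.765·(1256.1 + F8)
(0.843 − 0.765)·F8 = 0.765×1256.1 − 791.23 = 169.69
F8 = 169.69 / 0.078 = 2175.5 kg/h

2175 kg/h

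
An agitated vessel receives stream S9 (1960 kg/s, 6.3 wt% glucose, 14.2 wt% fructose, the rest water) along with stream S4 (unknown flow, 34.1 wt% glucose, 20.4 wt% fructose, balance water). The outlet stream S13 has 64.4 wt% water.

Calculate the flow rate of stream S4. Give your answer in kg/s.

1566 kg/s

Let S4 be the unknown flow. Total out = 1960 + S4.
water balance: 1558.2 + 0.455·S4 = 0.644·(1960 + S4)
(0.455 − 0.644)·S4 = 0.644×1960 − 1558.2 = -295.96
S4 = -295.96 / -0.189 = 1565.9 kg/s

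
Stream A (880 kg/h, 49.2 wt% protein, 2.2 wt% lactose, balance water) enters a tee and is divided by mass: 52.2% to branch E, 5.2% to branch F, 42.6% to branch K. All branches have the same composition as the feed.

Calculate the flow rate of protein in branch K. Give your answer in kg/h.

Branch K total = 0.426×880 = 374.88 kg/h.
protein in K = 0.492×374.88 = 184.44 kg/h.

184.4 kg/h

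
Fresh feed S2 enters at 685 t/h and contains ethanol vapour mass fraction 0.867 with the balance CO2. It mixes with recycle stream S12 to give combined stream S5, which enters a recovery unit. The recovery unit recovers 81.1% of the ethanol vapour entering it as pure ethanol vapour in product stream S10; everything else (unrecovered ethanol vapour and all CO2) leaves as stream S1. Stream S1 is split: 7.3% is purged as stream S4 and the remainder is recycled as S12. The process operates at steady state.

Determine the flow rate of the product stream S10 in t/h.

ethanol vapour in S5: m_A = 685×0.867 + (1−0.073)·(1−0.811)·m_A, so m_A = 593.89/0.8248 = 720.05 t/h.
Product S10 = 0.811×720.05 = 583.96 t/h.

584 t/h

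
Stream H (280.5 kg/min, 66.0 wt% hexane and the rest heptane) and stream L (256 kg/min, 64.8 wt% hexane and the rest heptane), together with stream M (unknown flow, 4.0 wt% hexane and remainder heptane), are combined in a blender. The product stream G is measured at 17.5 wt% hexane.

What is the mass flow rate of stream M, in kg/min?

Let M be the unknown flow. Total out = 536.5 + M.
hexane balance: 351.02 + 0.040·M = 0.175·(536.5 + M)
(0.040 − 0.175)·M = 0.175×536.5 − 351.02 = -257.13
M = -257.13 / -0.135 = 1904.7 kg/min

1905 kg/min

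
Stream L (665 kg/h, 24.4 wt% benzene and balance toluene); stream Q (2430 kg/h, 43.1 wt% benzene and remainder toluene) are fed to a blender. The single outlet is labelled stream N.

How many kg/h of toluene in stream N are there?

1885 kg/h

toluene out = toluene in = 665×0.756 + 2430×0.569 = 1885.4 kg/h.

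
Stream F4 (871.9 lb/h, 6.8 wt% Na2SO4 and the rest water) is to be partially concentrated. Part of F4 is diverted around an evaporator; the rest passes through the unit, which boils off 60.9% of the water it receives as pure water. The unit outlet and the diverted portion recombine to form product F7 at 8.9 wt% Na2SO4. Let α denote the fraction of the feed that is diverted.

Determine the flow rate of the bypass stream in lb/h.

509.4 lb/h

All 871.9×0.068 = 59.289 lb/h of Na2SO4 reaches F7, so F7 = 59.289/0.089 = 666.17 lb/h and vapour = 205.73 lb/h.
The evaporator receives (1−α)·871.9 of feed at 0.932 water and removes 0.609 of that water:
0.609×0.932×(1−α)×871.9 = 205.73
(1−α) = 205.73/494.88 = 0.4157;  α = 0.5843.
Bypass flow = 0.5843×871.9 = 509.44 lb/h.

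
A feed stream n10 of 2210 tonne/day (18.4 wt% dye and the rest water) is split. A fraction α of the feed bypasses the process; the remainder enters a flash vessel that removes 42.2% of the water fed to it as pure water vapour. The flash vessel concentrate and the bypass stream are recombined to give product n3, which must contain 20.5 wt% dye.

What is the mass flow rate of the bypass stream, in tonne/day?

1553 tonne/day

All 2210×0.184 = 406.64 tonne/day of dye reaches n3, so n3 = 406.64/0.205 = 1983.6 tonne/day and vapour = 226.39 tonne/day.
The evaporator receives (1−α)·2210 of feed at 0.816 water and removes 0.422 of that water:
0.422×0.816×(1−α)×2210 = 226.39
(1−α) = 226.39/761.02 = 0.2975;  α = 0.7025.
Bypass flow = 0.7025×2210 = 1552.6 tonne/day.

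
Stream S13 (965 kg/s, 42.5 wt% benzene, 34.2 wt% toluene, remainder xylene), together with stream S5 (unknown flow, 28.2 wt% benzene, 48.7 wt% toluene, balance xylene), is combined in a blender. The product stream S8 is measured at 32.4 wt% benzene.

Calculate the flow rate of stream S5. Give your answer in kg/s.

2321 kg/s

Let S5 be the unknown flow. Total out = 965 + S5.
benzene balance: 410.12 + 0.282·S5 = 0.324·(965 + S5)
(0.282 − 0.324)·S5 = 0.324×965 − 410.12 = -97.465
S5 = -97.465 / -0.042 = 2320.6 kg/s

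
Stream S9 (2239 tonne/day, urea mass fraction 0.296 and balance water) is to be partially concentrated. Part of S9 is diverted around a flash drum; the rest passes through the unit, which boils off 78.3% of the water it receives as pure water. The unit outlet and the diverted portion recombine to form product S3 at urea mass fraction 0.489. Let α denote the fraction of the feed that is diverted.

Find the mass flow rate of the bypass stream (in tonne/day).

635.9 tonne/day

All 2239×0.296 = 662.74 tonne/day of urea reaches S3, so S3 = 662.74/0.489 = 1355.3 tonne/day and vapour = 883.7 tonne/day.
The evaporator receives (1−α)·2239 of feed at 0.704 water and removes 0.783 of that water:
0.783×0.704×(1−α)×2239 = 883.7
(1−α) = 883.7/1234.2 = 0.7160;  α = 0.2840.
Bypass flow = 0.2840×2239 = 635.87 tonne/day.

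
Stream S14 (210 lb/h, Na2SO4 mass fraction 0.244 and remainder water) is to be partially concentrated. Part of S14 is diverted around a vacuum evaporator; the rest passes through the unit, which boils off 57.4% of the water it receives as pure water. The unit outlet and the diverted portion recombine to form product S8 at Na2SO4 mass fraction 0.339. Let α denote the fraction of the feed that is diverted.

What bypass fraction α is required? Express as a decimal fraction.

0.354

All 210×0.244 = 51.24 lb/h of Na2SO4 reaches S8, so S8 = 51.24/0.339 = 151.15 lb/h and vapour = 58.85 lb/h.
The evaporator receives (1−α)·210 of feed at 0.756 water and removes 0.574 of that water:
0.574×0.756×(1−α)×210 = 58.85
(1−α) = 58.85/91.128 = 0.6458;  α = 0.3542.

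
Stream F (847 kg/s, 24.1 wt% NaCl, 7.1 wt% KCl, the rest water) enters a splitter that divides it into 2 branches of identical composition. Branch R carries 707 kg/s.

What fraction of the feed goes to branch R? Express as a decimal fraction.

Fraction to R = 707/847 = 0.8347.

0.835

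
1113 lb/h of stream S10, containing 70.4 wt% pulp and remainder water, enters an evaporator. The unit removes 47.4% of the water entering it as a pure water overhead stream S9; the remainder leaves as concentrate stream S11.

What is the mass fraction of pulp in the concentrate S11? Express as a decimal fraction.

0.8189

pulp is not removed: 1113×0.704 = 783.55 lb/h of pulp enters S11.
water entering = 1113×0.296 = 329.45 lb/h; overhead removed = 0.474×329.45 = 156.16 lb/h.
Concentrate = 1113 − 156.16 = 956.84 lb/h.
Mass fraction = 783.55/956.84 = 0.8189.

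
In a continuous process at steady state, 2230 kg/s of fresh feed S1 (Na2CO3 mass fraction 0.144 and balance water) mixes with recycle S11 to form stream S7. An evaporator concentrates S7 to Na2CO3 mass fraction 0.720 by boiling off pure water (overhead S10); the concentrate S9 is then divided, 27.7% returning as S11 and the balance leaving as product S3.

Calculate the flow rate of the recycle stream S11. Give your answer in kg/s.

Overall Na2CO3 balance (none leaves overhead): Na2CO3 in fresh feed = Na2CO3 in product, i.e. 2230×0.144 = (1−0.277)·S9·0.720.
S9 = 321.12/(0.720×0.723) = 616.87 kg/s.
Recycle S11 = 0.277×616.87 = 170.87 kg/s.

170.9 kg/s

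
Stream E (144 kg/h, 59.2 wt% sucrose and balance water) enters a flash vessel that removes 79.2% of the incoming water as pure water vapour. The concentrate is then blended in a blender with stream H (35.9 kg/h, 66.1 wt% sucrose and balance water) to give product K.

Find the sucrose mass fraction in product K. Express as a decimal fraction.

Vapour removed = 0.792×0.408×144 = 46.532 kg/h; concentrate = 97.468 kg/h.
sucrose reaching the mixer = 85.248 (from concentrate) + 35.9×0.661 = 108.98 kg/h.
Product flow = 97.468 + 35.9 = 133.37 kg/h; sucrose fraction = 0.817.

0.817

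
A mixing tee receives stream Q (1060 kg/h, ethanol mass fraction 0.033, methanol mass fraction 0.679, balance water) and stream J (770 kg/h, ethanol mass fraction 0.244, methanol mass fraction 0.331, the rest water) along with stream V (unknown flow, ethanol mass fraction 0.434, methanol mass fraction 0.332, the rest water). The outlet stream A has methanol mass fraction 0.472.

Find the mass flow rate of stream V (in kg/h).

791.8 kg/h

Let V be the unknown flow. Total out = 1830 + V.
methanol balance: 974.61 + 0.332·V = 0.472·(1830 + V)
(0.332 − 0.472)·V = 0.472×1830 − 974.61 = -110.85
V = -110.85 / -0.140 = 791.79 kg/h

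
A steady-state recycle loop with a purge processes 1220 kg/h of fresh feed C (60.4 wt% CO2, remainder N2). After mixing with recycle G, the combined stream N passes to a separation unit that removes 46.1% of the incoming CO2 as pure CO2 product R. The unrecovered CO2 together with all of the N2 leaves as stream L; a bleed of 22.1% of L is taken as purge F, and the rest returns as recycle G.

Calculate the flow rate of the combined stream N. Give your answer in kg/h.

N2 enters only via C and leaves only via the purge: 1220×0.396 = 0.221×(N2 in L), and the separation unit passes all N2, so N2 in N = N2 in L = 2186.1 kg/h.
CO2 in N: m_A = 1220×0.604 + (1−0.221)·(1−0.461)·m_A, so m_A = 736.88/0.5801 = 1270.2 kg/h.
N = 1270.2 + 2186.1 = 3456.3 kg/h.

3456 kg/h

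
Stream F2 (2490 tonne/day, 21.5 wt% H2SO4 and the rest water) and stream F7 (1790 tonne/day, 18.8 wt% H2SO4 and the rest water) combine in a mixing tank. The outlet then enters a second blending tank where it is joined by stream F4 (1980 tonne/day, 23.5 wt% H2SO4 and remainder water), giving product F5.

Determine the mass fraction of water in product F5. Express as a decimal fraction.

Overall, product flow = 6260 tonne/day.
water in = 2490×0.785 + 1790×0.812 + 1980×0.765 = 4922.8 tonne/day.
water fraction in F5 = 0.786.

0.786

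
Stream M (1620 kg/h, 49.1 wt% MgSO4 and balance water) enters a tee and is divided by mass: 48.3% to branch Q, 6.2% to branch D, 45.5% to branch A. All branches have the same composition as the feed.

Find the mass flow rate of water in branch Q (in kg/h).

398.3 kg/h

Branch Q total = 0.483×1620 = 782.46 kg/h.
water in Q = 0.509×782.46 = 398.27 kg/h.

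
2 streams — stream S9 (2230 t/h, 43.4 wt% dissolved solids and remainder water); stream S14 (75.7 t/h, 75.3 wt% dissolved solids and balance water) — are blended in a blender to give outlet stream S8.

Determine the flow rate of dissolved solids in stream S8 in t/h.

dissolved solids out = dissolved solids in = 2230×0.434 + 75.7×0.753 = 1024.8 t/h.

1025 t/h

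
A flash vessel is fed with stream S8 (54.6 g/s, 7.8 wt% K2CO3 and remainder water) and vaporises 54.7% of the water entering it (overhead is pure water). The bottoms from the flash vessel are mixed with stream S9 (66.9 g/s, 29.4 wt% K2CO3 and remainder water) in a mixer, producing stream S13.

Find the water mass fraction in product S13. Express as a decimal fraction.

Vapour removed = 0.547×0.922×54.6 = 27.537 g/s; concentrate = 27.063 g/s.
water reaching the mixer = 22.805 (from concentrate) + 66.9×0.706 = 70.036 g/s.
Product flow = 27.063 + 66.9 = 93.963 g/s; water fraction = 0.745.

0.745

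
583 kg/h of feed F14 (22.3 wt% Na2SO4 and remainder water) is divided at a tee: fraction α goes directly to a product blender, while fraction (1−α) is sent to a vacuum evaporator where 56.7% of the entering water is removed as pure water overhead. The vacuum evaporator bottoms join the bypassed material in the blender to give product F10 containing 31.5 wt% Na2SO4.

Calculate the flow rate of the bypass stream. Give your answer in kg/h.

All 583×0.223 = 130.01 kg/h of Na2SO4 reaches F10, so F10 = 130.01/0.315 = 412.73 kg/h and vapour = 170.27 kg/h.
The evaporator receives (1−α)·583 of feed at 0.777 water and removes 0.567 of that water:
0.567×0.777×(1−α)×583 = 170.27
(1−α) = 170.27/256.85 = 0.6629;  α = 0.3371.
Bypass flow = 0.3371×583 = 196.51 kg/h.

196.5 kg/h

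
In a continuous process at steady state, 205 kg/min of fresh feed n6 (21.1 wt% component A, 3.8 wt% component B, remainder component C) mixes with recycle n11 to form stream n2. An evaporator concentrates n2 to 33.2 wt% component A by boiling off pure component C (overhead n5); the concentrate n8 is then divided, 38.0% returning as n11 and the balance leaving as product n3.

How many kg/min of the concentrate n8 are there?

210.1 kg/min

Overall component A balance (none leaves overhead): component A in fresh feed = component A in product, i.e. 205×0.211 = (1−0.380)·n8·0.332.
n8 = 43.255/(0.332×0.620) = 210.14 kg/min.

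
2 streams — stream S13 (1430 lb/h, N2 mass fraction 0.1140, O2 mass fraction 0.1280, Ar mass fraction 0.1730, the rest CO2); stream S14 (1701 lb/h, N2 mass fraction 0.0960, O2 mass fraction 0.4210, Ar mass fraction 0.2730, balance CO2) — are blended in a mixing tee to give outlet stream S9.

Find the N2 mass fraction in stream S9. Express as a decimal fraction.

0.1042

Total flow out = 1430 + 1701 = 3131 lb/h.
N2 in = 1430×0.114 + 1701×0.096 = 326.32 lb/h.
N2 mass fraction in S9 = 326.32/3131 = 0.1042.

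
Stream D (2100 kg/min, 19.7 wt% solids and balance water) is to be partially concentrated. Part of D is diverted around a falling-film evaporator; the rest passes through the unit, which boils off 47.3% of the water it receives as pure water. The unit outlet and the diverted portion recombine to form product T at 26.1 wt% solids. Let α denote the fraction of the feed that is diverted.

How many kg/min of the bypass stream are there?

744.2 kg/min

All 2100×0.197 = 413.7 kg/min of solids reaches T, so T = 413.7/0.261 = 1585.1 kg/min and vapour = 514.94 kg/min.
The evaporator receives (1−α)·2100 of feed at 0.803 water and removes 0.473 of that water:
0.473×0.803×(1−α)×2100 = 514.94
(1−α) = 514.94/797.62 = 0.6456;  α = 0.3544.
Bypass flow = 0.3544×2100 = 744.24 kg/min.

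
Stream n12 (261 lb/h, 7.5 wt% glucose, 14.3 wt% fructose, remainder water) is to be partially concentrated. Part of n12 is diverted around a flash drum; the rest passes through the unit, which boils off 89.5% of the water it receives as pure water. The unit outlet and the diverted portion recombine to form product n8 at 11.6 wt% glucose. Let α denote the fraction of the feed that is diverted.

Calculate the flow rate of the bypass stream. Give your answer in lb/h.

All 261×0.075 = 19.575 lb/h of glucose reaches n8, so n8 = 19.575/0.116 = 168.75 lb/h and vapour = 92.25 lb/h.
The evaporator receives (1−α)·261 of feed at 0.782 water and removes 0.895 of that water:
0.895×0.782×(1−α)×261 = 92.25
(1−α) = 92.25/182.67 = 0.5050;  α = 0.4950.
Bypass flow = 0.4950×261 = 129.19 lb/h.

129.2 lb/h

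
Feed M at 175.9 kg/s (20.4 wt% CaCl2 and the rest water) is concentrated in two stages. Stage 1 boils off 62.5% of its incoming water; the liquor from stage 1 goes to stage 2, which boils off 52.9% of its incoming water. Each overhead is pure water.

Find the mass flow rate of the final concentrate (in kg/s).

water in feed = 175.9×0.796 = 140.02 kg/s.
After stage 1: water left = (1−0.625)×140.02 = 52.506; stream total = 88.39 kg/s.
After stage 2: water left = (1−0.529)×52.506 = 24.73; final concentrate = 60.614 kg/s.

60.61 kg/s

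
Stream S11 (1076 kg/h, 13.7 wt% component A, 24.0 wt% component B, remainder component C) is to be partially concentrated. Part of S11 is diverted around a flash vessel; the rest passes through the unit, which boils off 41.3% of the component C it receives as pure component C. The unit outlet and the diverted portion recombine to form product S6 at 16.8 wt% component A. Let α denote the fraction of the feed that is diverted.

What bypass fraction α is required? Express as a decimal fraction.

0.283

All 1076×0.137 = 147.41 kg/h of component A reaches S6, so S6 = 147.41/0.168 = 877.45 kg/h and vapour = 198.55 kg/h.
The evaporator receives (1−α)·1076 of feed at 0.623 component C and removes 0.413 of that component C:
0.413×0.623×(1−α)×1076 = 198.55
(1−α) = 198.55/276.85 = 0.7172;  α = 0.2828.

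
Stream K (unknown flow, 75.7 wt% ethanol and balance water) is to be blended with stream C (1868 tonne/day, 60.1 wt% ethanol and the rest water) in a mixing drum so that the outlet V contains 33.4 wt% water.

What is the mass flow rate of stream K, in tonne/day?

1334 tonne/day

Let K be the unknown flow. Total out = 1868 + K.
water balance: 745.33 + 0.243·K = 0.334·(1868 + K)
(0.243 − 0.334)·K = 0.334×1868 − 745.33 = -121.42
K = -121.42 / -0.091 = 1334.3 tonne/day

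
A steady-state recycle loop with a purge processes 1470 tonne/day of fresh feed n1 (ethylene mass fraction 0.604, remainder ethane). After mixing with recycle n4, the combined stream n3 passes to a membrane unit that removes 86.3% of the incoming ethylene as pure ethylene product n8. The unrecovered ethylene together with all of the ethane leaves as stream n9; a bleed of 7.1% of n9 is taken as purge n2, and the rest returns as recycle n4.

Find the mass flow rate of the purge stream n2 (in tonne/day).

592 tonne/day

ethane enters only via n1 and leaves only via the purge: 1470×0.396 = 0.071×(ethane in n9), and the membrane unit passes all ethane, so ethane in n3 = ethane in n9 = 8198.9 tonne/day.
ethylene in n3: m_A = 1470×0.604 + (1−0.071)·(1−0.863)·m_A, so m_A = 887.88/0.8727 = 1017.4 tonne/day.
n9 = (1−0.863)×1017.4 + 8198.9 = 8338.3 tonne/day.
Purge n2 = 0.071×8338.3 = 592.02 tonne/day.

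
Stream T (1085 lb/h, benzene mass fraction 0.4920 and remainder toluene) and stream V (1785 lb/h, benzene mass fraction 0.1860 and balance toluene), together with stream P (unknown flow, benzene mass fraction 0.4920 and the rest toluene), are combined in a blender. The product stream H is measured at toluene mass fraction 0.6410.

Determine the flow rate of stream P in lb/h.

Let P be the unknown flow. Total out = 2870 + P.
toluene balance: 2004.2 + 0.508·P = 0.641·(2870 + P)
(0.508 − 0.641)·P = 0.641×2870 − 2004.2 = -164.5
P = -164.5 / -0.133 = 1236.8 lb/h

1237 lb/h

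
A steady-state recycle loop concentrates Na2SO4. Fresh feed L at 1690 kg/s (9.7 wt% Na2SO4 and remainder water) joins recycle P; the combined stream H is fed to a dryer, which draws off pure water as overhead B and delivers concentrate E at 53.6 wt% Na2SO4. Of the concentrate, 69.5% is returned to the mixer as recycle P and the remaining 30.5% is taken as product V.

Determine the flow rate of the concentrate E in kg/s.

Overall Na2SO4 balance (none leaves overhead): Na2SO4 in fresh feed = Na2SO4 in product, i.e. 1690×0.097 = (1−0.695)·E·0.536.
E = 163.93/(0.536×0.305) = 1002.8 kg/s.

1003 kg/s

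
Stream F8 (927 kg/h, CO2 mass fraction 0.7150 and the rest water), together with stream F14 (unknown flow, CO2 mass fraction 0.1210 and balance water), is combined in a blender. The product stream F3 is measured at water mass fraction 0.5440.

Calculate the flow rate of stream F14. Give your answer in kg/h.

716.7 kg/h

Let F14 be the unknown flow. Total out = 927 + F14.
water balance: 264.19 + 0.879·F14 = 0.544·(927 + F14)
(0.879 − 0.544)·F14 = 0.544×927 − 264.19 = 240.09
F14 = 240.09 / 0.335 = 716.7 kg/h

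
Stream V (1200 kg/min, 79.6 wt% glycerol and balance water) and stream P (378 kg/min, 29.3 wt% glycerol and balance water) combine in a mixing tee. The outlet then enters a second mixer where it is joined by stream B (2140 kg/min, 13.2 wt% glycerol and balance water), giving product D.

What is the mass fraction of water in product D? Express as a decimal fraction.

0.637

Overall, product flow = 3718 kg/min.
water in = 1200×0.204 + 378×0.707 + 2140×0.868 = 2369.6 kg/min.
water fraction in D = 0.637.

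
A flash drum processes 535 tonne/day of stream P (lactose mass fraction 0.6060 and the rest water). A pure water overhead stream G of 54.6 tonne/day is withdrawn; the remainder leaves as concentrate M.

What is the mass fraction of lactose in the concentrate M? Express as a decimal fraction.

0.6749

lactose is not removed: 535×0.606 = 324.21 tonne/day of lactose enters M.
Concentrate = 535 − 54.6 = 480.4 tonne/day.
Mass fraction = 324.21/480.4 = 0.6749.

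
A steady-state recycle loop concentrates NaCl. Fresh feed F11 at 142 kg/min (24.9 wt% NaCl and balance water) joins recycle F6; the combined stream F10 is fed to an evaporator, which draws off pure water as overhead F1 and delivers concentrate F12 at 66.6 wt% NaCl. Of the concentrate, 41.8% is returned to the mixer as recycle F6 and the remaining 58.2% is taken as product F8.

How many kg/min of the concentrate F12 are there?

Overall NaCl balance (none leaves overhead): NaCl in fresh feed = NaCl in product, i.e. 142×0.249 = (1−0.418)·F12·0.666.
F12 = 35.358/(0.666×0.582) = 91.22 kg/min.

91.22 kg/min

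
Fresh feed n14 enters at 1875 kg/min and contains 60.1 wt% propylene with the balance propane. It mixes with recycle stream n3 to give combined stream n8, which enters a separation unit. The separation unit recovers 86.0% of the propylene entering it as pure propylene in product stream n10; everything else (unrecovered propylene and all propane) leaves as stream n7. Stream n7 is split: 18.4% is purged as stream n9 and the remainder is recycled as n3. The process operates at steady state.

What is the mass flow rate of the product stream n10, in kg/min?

propylene in n8: m_A = 1875×0.601 + (1−0.184)·(1−0.860)·m_A, so m_A = 1126.9/0.8858 = 1272.2 kg/min.
Product n10 = 0.860×1272.2 = 1094.1 kg/min.

1094 kg/min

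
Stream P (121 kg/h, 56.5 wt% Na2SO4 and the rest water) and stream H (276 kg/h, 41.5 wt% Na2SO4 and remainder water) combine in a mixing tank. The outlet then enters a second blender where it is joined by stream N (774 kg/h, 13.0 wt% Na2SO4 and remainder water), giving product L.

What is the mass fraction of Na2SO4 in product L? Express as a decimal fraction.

Overall, product flow = 1171 kg/h.
Na2SO4 in = 121×0.565 + 276×0.415 + 774×0.130 = 283.52 kg/h.
Na2SO4 fraction in L = 0.2421.

0.2421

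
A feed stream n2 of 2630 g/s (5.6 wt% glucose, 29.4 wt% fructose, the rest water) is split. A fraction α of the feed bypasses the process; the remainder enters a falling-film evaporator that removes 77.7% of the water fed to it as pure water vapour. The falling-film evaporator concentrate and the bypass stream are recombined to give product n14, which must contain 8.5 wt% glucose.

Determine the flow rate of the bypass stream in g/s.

853.4 g/s

All 2630×0.056 = 147.28 g/s of glucose reaches n14, so n14 = 147.28/0.085 = 1732.7 g/s and vapour = 897.29 g/s.
The evaporator receives (1−α)·2630 of feed at 0.650 water and removes 0.777 of that water:
0.777×0.650×(1−α)×2630 = 897.29
(1−α) = 897.29/1328.3 = 0.6755;  α = 0.3245.
Bypass flow = 0.3245×2630 = 853.36 g/s.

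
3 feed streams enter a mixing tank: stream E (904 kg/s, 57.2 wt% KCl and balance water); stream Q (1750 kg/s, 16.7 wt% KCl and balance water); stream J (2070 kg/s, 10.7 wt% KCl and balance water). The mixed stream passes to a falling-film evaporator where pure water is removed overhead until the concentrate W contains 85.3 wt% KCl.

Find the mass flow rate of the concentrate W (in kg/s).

KCl entering = 904×0.572 + 1750×0.167 + 2070×0.107 = 1030.8 kg/s.
All KCl reports to W, so W = 1030.8/0.853 = 1208.5 kg/s.

1208 kg/s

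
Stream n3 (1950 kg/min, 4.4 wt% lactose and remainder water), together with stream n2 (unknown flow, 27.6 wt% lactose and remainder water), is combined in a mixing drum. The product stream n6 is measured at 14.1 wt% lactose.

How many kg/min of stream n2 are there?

Let n2 be the unknown flow. Total out = 1950 + n2.
lactose balance: 85.8 + 0.276·n2 = 0.141·(1950 + n2)
(0.276 − 0.141)·n2 = 0.141×1950 − 85.8 = 189.15
n2 = 189.15 / 0.135 = 1401.1 kg/min

1401 kg/min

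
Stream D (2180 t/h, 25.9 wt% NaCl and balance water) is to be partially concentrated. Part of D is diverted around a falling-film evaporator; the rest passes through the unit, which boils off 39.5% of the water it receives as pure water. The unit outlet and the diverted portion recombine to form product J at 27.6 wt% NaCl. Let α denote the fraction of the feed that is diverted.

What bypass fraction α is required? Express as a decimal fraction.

All 2180×0.259 = 564.62 t/h of NaCl reaches J, so J = 564.62/0.276 = 2045.7 t/h and vapour = 134.28 t/h.
The evaporator receives (1−α)·2180 of feed at 0.741 water and removes 0.395 of that water:
0.395×0.741×(1−α)×2180 = 134.28
(1−α) = 134.28/638.08 = 0.2104;  α = 0.7896.

0.790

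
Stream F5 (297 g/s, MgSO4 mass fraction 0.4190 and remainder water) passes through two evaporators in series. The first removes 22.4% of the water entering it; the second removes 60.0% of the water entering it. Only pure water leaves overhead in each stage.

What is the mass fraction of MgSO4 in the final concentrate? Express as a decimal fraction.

0.6991

water in feed = 297×0.581 = 172.56 g/s.
After stage 1: water left = (1−0.224)×172.56 = 133.9; stream total = 258.35 g/s.
After stage 2: water left = (1−0.600)×133.9 = 53.562; final concentrate = 178 g/s.
MgSO4 fraction = 124.44/178 = 0.6991.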